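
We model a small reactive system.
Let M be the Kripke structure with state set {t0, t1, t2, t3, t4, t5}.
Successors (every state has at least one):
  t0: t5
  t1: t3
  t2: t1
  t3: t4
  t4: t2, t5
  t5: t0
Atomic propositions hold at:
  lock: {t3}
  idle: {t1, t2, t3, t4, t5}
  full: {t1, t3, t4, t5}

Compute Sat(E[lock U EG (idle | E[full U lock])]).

E[full U lock]: least fixpoint, start Z0 = Sat(lock) = {t3}, add states in Sat(full) with some successor in Z. Z1 = {t1, t3}; fixed.
Sat(E[full U lock]) = {t1, t3}
Sat(idle | E[full U lock]) = {t1, t2, t3, t4, t5}
EG (idle | E[full U lock]): greatest fixpoint, start Z0 = {t1, t2, t3, t4, t5}, keep only states in Sat with some successor in Z. Z1 = {t1, t2, t3, t4}; fixed.
Sat(EG (idle | E[full U lock])) = {t1, t2, t3, t4}
E[lock U EG (idle | E[full U lock])]: least fixpoint, start Z0 = Sat(EG (idle | E[full U lock])) = {t1, t2, t3, t4}, add states in Sat(lock) with some successor in Z. Already a fixed point.
Sat(E[lock U EG (idle | E[full U lock])]) = {t1, t2, t3, t4}

{t1, t2, t3, t4}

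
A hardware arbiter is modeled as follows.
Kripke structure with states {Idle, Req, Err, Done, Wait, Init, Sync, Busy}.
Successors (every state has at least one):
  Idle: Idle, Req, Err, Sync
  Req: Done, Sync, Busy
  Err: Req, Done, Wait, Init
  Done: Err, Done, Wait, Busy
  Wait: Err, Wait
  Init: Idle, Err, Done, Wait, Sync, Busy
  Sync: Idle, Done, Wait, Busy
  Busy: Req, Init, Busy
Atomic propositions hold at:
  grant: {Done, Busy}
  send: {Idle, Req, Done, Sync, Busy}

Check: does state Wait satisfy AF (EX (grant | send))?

Sat(grant | send) = {Idle, Req, Done, Sync, Busy}
Sat(EX (grant | send)) = {s : some successor in {Idle, Req, Done, Sync, Busy}} = {Idle, Req, Err, Done, Init, Sync, Busy}
AF (EX (grant | send)): least fixpoint, start Z0 = {Idle, Req, Err, Done, Init, Sync, Busy}, add states with every successor in Z. Already a fixed point.
Sat(AF (EX (grant | send))) = {Idle, Req, Err, Done, Init, Sync, Busy}
Wait ∉ Sat(AF (EX (grant | send))) = {Idle, Req, Err, Done, Init, Sync, Busy}, so the formula does not hold at Wait.

No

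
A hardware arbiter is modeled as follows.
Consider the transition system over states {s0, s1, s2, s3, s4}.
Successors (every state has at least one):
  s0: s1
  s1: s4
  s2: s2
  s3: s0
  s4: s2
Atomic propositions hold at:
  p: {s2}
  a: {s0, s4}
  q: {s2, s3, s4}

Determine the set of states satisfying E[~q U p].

{s2}

Sat(~q) = {s0, s1}
E[~q U p]: least fixpoint, start Z0 = Sat(p) = {s2}, add states in Sat(~q) with some successor in Z. Already a fixed point.
Sat(E[~q U p]) = {s2}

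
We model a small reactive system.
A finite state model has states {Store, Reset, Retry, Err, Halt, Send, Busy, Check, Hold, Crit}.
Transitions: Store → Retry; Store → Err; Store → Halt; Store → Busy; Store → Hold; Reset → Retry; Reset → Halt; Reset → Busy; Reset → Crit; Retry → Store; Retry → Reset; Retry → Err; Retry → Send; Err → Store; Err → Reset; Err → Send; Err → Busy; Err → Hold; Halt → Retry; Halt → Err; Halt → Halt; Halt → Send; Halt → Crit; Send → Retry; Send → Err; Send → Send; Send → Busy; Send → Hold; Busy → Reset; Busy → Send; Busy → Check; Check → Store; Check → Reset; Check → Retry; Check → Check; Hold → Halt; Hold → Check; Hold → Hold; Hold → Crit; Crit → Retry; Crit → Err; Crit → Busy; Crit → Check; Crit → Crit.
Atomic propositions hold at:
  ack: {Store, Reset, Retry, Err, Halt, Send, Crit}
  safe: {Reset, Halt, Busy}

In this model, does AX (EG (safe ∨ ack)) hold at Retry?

Yes

Sat(safe ∨ ack) = {Store, Reset, Retry, Err, Halt, Send, Busy, Crit}
EG (safe ∨ ack): greatest fixpoint, start Z0 = {Store, Reset, Retry, Err, Halt, Send, Busy, Crit}, keep only states in Sat with some successor in Z. Already a fixed point.
Sat(EG (safe ∨ ack)) = {Store, Reset, Retry, Err, Halt, Send, Busy, Crit}
Sat(AX (EG (safe ∨ ack))) = {s : every successor in {Store, Reset, Retry, Err, Halt, Send, Busy, Crit}} = {Reset, Retry, Halt}
Retry ∈ Sat(AX (EG (safe ∨ ack))) = {Reset, Retry, Halt}, so the formula holds at Retry.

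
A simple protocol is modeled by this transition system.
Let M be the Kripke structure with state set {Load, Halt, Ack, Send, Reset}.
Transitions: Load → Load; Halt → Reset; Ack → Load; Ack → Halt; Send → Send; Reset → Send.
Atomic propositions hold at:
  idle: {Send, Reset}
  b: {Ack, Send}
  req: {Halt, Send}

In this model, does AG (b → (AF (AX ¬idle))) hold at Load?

Sat(¬idle) = {Load, Halt, Ack}
Sat(AX ¬idle) = {s : every successor in {Load, Halt, Ack}} = {Load, Ack}
AF (AX ¬idle): least fixpoint, start Z0 = {Load, Ack}, add states with every successor in Z. Already a fixed point.
Sat(AF (AX ¬idle)) = {Load, Ack}
Sat(b → (AF (AX ¬idle))) = {Load, Halt, Ack, Reset}
AG (b → (AF (AX ¬idle))): greatest fixpoint, start Z0 = {Load, Halt, Ack, Reset}, keep only states in Sat with every successor in Z. Z1 = {Load, Halt, Ack}; Z2 = {Load, Ack}; Z3 = {Load}; fixed.
Sat(AG (b → (AF (AX ¬idle)))) = {Load}
Load ∈ Sat(AG (b → (AF (AX ¬idle)))) = {Load}, so the formula holds at Load.

Yes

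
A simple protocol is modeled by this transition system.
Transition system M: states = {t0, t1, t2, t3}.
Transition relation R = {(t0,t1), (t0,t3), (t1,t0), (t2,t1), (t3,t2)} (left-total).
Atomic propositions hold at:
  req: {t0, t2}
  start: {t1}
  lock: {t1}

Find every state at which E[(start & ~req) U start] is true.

{t1}

Sat(~req) = {t1, t3}
Sat(start & ~req) = {t1}
E[(start & ~req) U start]: least fixpoint, start Z0 = Sat(start) = {t1}, add states in Sat(start & ~req) with some successor in Z. Already a fixed point.
Sat(E[(start & ~req) U start]) = {t1}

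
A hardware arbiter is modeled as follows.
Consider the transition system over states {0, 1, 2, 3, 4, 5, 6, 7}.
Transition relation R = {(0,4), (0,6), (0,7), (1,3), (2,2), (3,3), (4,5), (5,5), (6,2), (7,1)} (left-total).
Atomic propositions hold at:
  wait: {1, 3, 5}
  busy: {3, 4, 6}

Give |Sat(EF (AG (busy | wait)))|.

Sat(busy | wait) = {1, 3, 4, 5, 6}
AG (busy | wait): greatest fixpoint, start Z0 = {1, 3, 4, 5, 6}, keep only states in Sat with every successor in Z. Z1 = {1, 3, 4, 5}; fixed.
Sat(AG (busy | wait)) = {1, 3, 4, 5}
EF (AG (busy | wait)): least fixpoint, start Z0 = {1, 3, 4, 5}, add states with some successor in Z. Z1 = {0, 1, 3, 4, 5, 7}; fixed.
Sat(EF (AG (busy | wait))) = {0, 1, 3, 4, 5, 7}
|Sat(EF (AG (busy | wait)))| = |{0, 1, 3, 4, 5, 7}| = 6.

6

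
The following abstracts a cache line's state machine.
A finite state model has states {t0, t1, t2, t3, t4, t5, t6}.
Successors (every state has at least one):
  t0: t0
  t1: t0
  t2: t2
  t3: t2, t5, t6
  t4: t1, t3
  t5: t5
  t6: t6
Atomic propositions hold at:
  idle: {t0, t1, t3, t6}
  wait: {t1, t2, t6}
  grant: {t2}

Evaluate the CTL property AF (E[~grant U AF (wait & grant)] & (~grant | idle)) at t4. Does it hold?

Yes

Sat(~grant) = {t0, t1, t3, t4, t5, t6}
Sat(wait & grant) = {t2}
AF (wait & grant): least fixpoint, start Z0 = {t2}, add states with every successor in Z. Already a fixed point.
Sat(AF (wait & grant)) = {t2}
E[~grant U AF (wait & grant)]: least fixpoint, start Z0 = Sat(AF (wait & grant)) = {t2}, add states in Sat(~grant) with some successor in Z. Z1 = {t2, t3}; Z2 = {t2, t3, t4}; fixed.
Sat(E[~grant U AF (wait & grant)]) = {t2, t3, t4}
Sat(~grant | idle) = {t0, t1, t3, t4, t5, t6}
Sat(E[~grant U AF (wait & grant)] & (~grant | idle)) = {t3, t4}
AF (E[~grant U AF (wait & grant)] & (~grant | idle)): least fixpoint, start Z0 = {t3, t4}, add states with every successor in Z. Already a fixed point.
Sat(AF (E[~grant U AF (wait & grant)] & (~grant | idle))) = {t3, t4}
t4 ∈ Sat(AF (E[~grant U AF (wait & grant)] & (~grant | idle))) = {t3, t4}, so the formula holds at t4.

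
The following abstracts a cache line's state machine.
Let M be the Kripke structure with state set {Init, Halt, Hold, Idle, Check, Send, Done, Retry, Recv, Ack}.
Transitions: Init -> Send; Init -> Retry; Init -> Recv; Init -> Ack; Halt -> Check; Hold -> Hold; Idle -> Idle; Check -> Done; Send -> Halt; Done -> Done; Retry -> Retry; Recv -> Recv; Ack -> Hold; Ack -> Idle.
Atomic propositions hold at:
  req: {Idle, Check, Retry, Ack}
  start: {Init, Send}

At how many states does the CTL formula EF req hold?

7

EF req: least fixpoint, start Z0 = {Idle, Check, Retry, Ack}, add states with some successor in Z. Z1 = {Init, Halt, Idle, Check, Retry, Ack}; Z2 = {Init, Halt, Idle, Check, Send, Retry, Ack}; fixed.
Sat(EF req) = {Init, Halt, Idle, Check, Send, Retry, Ack}
|Sat(EF req)| = |{Init, Halt, Idle, Check, Send, Retry, Ack}| = 7.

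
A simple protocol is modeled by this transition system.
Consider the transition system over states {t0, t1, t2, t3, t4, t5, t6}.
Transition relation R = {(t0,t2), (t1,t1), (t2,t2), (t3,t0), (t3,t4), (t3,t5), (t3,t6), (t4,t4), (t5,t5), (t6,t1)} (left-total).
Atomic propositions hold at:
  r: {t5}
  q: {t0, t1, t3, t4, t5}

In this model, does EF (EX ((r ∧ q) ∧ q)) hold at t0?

No

Sat(r ∧ q) = {t5}
Sat((r ∧ q) ∧ q) = {t5}
Sat(EX ((r ∧ q) ∧ q)) = {s : some successor in {t5}} = {t3, t5}
EF (EX ((r ∧ q) ∧ q)): least fixpoint, start Z0 = {t3, t5}, add states with some successor in Z. Already a fixed point.
Sat(EF (EX ((r ∧ q) ∧ q))) = {t3, t5}
t0 ∉ Sat(EF (EX ((r ∧ q) ∧ q))) = {t3, t5}, so the formula does not hold at t0.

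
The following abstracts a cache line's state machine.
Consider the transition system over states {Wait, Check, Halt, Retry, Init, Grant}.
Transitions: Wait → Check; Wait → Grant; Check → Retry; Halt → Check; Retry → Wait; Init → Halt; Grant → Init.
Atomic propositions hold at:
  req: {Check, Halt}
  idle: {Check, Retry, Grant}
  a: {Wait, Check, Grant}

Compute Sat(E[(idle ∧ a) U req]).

Sat(idle ∧ a) = {Check, Grant}
E[(idle ∧ a) U req]: least fixpoint, start Z0 = Sat(req) = {Check, Halt}, add states in Sat(idle ∧ a) with some successor in Z. Already a fixed point.
Sat(E[(idle ∧ a) U req]) = {Check, Halt}

{Check, Halt}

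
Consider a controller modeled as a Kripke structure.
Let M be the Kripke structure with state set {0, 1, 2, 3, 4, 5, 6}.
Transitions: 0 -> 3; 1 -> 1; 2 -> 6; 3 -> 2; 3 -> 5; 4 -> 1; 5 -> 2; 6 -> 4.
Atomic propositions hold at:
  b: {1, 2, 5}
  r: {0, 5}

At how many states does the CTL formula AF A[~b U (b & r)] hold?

1

Sat(~b) = {0, 3, 4, 6}
Sat(b & r) = {5}
A[~b U (b & r)]: least fixpoint, start Z0 = Sat((b & r)) = {5}, add states in Sat(~b) with every successor in Z. Already a fixed point.
Sat(A[~b U (b & r)]) = {5}
AF A[~b U (b & r)]: least fixpoint, start Z0 = {5}, add states with every successor in Z. Already a fixed point.
Sat(AF A[~b U (b & r)]) = {5}
|Sat(AF A[~b U (b & r)])| = |{5}| = 1.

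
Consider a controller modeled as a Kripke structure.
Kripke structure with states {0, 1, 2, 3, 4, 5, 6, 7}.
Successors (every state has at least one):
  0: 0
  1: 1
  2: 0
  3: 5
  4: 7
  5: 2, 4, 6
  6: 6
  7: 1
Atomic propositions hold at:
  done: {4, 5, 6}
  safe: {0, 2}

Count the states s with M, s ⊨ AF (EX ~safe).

6

Sat(~safe) = {1, 3, 4, 5, 6, 7}
Sat(EX ~safe) = {s : some successor in {1, 3, 4, 5, 6, 7}} = {1, 3, 4, 5, 6, 7}
AF (EX ~safe): least fixpoint, start Z0 = {1, 3, 4, 5, 6, 7}, add states with every successor in Z. Already a fixed point.
Sat(AF (EX ~safe)) = {1, 3, 4, 5, 6, 7}
|Sat(AF (EX ~safe))| = |{1, 3, 4, 5, 6, 7}| = 6.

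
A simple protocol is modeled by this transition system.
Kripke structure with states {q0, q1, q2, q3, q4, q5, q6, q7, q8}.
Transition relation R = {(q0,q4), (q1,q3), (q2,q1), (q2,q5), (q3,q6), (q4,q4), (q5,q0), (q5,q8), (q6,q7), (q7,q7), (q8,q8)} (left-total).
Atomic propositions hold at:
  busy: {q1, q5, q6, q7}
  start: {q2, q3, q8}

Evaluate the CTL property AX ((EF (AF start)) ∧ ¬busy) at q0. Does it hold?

No

AF start: least fixpoint, start Z0 = {q2, q3, q8}, add states with every successor in Z. Z1 = {q1, q2, q3, q8}; fixed.
Sat(AF start) = {q1, q2, q3, q8}
EF (AF start): least fixpoint, start Z0 = {q1, q2, q3, q8}, add states with some successor in Z. Z1 = {q1, q2, q3, q5, q8}; fixed.
Sat(EF (AF start)) = {q1, q2, q3, q5, q8}
Sat(¬busy) = {q0, q2, q3, q4, q8}
Sat((EF (AF start)) ∧ ¬busy) = {q2, q3, q8}
Sat(AX ((EF (AF start)) ∧ ¬busy)) = {s : every successor in {q2, q3, q8}} = {q1, q8}
q0 ∉ Sat(AX ((EF (AF start)) ∧ ¬busy)) = {q1, q8}, so the formula does not hold at q0.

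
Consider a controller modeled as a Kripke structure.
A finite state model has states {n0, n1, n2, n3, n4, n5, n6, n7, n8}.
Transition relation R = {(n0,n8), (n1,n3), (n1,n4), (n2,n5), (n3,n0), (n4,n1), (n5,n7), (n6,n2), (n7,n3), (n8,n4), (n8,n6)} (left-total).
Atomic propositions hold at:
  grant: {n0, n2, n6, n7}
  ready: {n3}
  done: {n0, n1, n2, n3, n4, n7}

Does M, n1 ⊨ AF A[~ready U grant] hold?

Sat(~ready) = {n0, n1, n2, n4, n5, n6, n7, n8}
A[~ready U grant]: least fixpoint, start Z0 = Sat(grant) = {n0, n2, n6, n7}, add states in Sat(~ready) with every successor in Z. Z1 = {n0, n2, n5, n6, n7}; fixed.
Sat(A[~ready U grant]) = {n0, n2, n5, n6, n7}
AF A[~ready U grant]: least fixpoint, start Z0 = {n0, n2, n5, n6, n7}, add states with every successor in Z. Z1 = {n0, n2, n3, n5, n6, n7}; fixed.
Sat(AF A[~ready U grant]) = {n0, n2, n3, n5, n6, n7}
n1 ∉ Sat(AF A[~ready U grant]) = {n0, n2, n3, n5, n6, n7}, so the formula does not hold at n1.

No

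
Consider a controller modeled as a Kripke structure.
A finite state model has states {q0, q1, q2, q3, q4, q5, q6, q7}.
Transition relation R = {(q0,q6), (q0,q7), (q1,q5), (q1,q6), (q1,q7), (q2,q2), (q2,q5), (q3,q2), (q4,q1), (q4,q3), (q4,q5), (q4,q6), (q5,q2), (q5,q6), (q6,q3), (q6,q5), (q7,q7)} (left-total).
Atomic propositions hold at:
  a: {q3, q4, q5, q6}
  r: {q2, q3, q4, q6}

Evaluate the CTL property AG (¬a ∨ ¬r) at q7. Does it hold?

Sat(¬a) = {q0, q1, q2, q7}
Sat(¬r) = {q0, q1, q5, q7}
Sat(¬a ∨ ¬r) = {q0, q1, q2, q5, q7}
AG (¬a ∨ ¬r): greatest fixpoint, start Z0 = {q0, q1, q2, q5, q7}, keep only states in Sat with every successor in Z. Z1 = {q2, q7}; Z2 = {q7}; fixed.
Sat(AG (¬a ∨ ¬r)) = {q7}
q7 ∈ Sat(AG (¬a ∨ ¬r)) = {q7}, so the formula holds at q7.

Yes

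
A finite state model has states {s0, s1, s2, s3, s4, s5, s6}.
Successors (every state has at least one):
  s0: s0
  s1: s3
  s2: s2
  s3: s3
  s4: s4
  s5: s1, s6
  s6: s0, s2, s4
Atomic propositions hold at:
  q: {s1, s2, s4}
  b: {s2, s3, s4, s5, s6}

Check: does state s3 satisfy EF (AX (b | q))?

Sat(b | q) = {s1, s2, s3, s4, s5, s6}
Sat(AX (b | q)) = {s : every successor in {s1, s2, s3, s4, s5, s6}} = {s1, s2, s3, s4, s5}
EF (AX (b | q)): least fixpoint, start Z0 = {s1, s2, s3, s4, s5}, add states with some successor in Z. Z1 = {s1, s2, s3, s4, s5, s6}; fixed.
Sat(EF (AX (b | q))) = {s1, s2, s3, s4, s5, s6}
s3 ∈ Sat(EF (AX (b | q))) = {s1, s2, s3, s4, s5, s6}, so the formula holds at s3.

Yes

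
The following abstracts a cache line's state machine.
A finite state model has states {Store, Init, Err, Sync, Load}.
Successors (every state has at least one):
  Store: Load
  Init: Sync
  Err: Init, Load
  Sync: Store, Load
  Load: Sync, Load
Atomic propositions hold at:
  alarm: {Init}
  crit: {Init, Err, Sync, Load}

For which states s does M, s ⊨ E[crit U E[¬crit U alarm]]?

{Init, Err}

Sat(¬crit) = {Store}
E[¬crit U alarm]: least fixpoint, start Z0 = Sat(alarm) = {Init}, add states in Sat(¬crit) with some successor in Z. Already a fixed point.
Sat(E[¬crit U alarm]) = {Init}
E[crit U E[¬crit U alarm]]: least fixpoint, start Z0 = Sat(E[¬crit U alarm]) = {Init}, add states in Sat(crit) with some successor in Z. Z1 = {Init, Err}; fixed.
Sat(E[crit U E[¬crit U alarm]]) = {Init, Err}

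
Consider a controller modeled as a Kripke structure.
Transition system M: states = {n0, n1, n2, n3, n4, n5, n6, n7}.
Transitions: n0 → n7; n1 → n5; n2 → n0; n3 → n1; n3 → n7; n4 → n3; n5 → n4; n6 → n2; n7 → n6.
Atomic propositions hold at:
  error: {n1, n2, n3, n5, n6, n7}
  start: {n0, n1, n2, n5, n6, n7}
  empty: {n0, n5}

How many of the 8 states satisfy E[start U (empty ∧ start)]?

Sat(empty ∧ start) = {n0, n5}
E[start U (empty ∧ start)]: least fixpoint, start Z0 = Sat((empty ∧ start)) = {n0, n5}, add states in Sat(start) with some successor in Z. Z1 = {n0, n1, n2, n5}; Z2 = {n0, n1, n2, n5, n6}; Z3 = {n0, n1, n2, n5, n6, n7}; fixed.
Sat(E[start U (empty ∧ start)]) = {n0, n1, n2, n5, n6, n7}
|Sat(E[start U (empty ∧ start)])| = |{n0, n1, n2, n5, n6, n7}| = 6.

6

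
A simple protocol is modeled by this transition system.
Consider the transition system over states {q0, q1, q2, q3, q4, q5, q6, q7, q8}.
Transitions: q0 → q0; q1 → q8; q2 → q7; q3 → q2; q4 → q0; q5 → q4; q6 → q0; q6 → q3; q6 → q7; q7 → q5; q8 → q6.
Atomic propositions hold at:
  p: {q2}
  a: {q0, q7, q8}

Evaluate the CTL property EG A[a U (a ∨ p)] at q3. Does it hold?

Sat(a ∨ p) = {q0, q2, q7, q8}
A[a U (a ∨ p)]: least fixpoint, start Z0 = Sat((a ∨ p)) = {q0, q2, q7, q8}, add states in Sat(a) with every successor in Z. Already a fixed point.
Sat(A[a U (a ∨ p)]) = {q0, q2, q7, q8}
EG A[a U (a ∨ p)]: greatest fixpoint, start Z0 = {q0, q2, q7, q8}, keep only states in Sat with some successor in Z. Z1 = {q0, q2}; Z2 = {q0}; fixed.
Sat(EG A[a U (a ∨ p)]) = {q0}
q3 ∉ Sat(EG A[a U (a ∨ p)]) = {q0}, so the formula does not hold at q3.

No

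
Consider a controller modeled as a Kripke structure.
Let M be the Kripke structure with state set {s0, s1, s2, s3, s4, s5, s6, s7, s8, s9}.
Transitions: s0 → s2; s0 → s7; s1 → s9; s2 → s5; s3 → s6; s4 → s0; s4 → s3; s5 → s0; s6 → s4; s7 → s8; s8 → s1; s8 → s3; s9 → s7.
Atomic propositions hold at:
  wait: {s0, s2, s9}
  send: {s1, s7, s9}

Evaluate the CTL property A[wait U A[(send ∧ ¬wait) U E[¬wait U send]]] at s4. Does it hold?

No

Sat(¬wait) = {s1, s3, s4, s5, s6, s7, s8}
Sat(send ∧ ¬wait) = {s1, s7}
E[¬wait U send]: least fixpoint, start Z0 = Sat(send) = {s1, s7, s9}, add states in Sat(¬wait) with some successor in Z. Z1 = {s1, s7, s8, s9}; fixed.
Sat(E[¬wait U send]) = {s1, s7, s8, s9}
A[(send ∧ ¬wait) U E[¬wait U send]]: least fixpoint, start Z0 = Sat(E[¬wait U send]) = {s1, s7, s8, s9}, add states in Sat(send ∧ ¬wait) with every successor in Z. Already a fixed point.
Sat(A[(send ∧ ¬wait) U E[¬wait U send]]) = {s1, s7, s8, s9}
A[wait U A[(send ∧ ¬wait) U E[¬wait U send]]]: least fixpoint, start Z0 = Sat(A[(send ∧ ¬wait) U E[¬wait U send]]) = {s1, s7, s8, s9}, add states in Sat(wait) with every successor in Z. Already a fixed point.
Sat(A[wait U A[(send ∧ ¬wait) U E[¬wait U send]]]) = {s1, s7, s8, s9}
s4 ∉ Sat(A[wait U A[(send ∧ ¬wait) U E[¬wait U send]]]) = {s1, s7, s8, s9}, so the formula does not hold at s4.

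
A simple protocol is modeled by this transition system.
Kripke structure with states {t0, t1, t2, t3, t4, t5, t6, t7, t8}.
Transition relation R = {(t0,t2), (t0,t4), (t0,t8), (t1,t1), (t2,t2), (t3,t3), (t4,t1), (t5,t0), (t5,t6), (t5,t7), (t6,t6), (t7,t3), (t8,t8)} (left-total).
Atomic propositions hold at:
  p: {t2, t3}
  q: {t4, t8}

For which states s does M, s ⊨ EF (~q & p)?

{t0, t2, t3, t5, t7}

Sat(~q) = {t0, t1, t2, t3, t5, t6, t7}
Sat(~q & p) = {t2, t3}
EF (~q & p): least fixpoint, start Z0 = {t2, t3}, add states with some successor in Z. Z1 = {t0, t2, t3, t7}; Z2 = {t0, t2, t3, t5, t7}; fixed.
Sat(EF (~q & p)) = {t0, t2, t3, t5, t7}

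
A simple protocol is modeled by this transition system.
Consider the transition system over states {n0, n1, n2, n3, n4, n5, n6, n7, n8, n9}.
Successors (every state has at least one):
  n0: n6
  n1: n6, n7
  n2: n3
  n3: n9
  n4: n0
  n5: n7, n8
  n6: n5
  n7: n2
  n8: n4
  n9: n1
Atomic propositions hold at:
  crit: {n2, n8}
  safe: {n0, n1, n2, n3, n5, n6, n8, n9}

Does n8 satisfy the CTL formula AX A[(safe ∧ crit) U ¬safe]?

Yes

Sat(safe ∧ crit) = {n2, n8}
Sat(¬safe) = {n4, n7}
A[(safe ∧ crit) U ¬safe]: least fixpoint, start Z0 = Sat(¬safe) = {n4, n7}, add states in Sat(safe ∧ crit) with every successor in Z. Z1 = {n4, n7, n8}; fixed.
Sat(A[(safe ∧ crit) U ¬safe]) = {n4, n7, n8}
Sat(AX A[(safe ∧ crit) U ¬safe]) = {s : every successor in {n4, n7, n8}} = {n5, n8}
n8 ∈ Sat(AX A[(safe ∧ crit) U ¬safe]) = {n5, n8}, so the formula holds at n8.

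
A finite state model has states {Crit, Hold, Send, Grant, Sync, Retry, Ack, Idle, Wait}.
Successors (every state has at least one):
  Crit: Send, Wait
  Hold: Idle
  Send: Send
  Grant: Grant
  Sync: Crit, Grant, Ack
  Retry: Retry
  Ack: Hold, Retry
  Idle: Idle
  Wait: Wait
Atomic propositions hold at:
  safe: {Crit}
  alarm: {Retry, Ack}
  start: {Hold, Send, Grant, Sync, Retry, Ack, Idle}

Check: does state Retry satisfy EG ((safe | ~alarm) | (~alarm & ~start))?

No

Sat(~alarm) = {Crit, Hold, Send, Grant, Sync, Idle, Wait}
Sat(safe | ~alarm) = {Crit, Hold, Send, Grant, Sync, Idle, Wait}
Sat(~start) = {Crit, Wait}
Sat(~alarm & ~start) = {Crit, Wait}
Sat((safe | ~alarm) | (~alarm & ~start)) = {Crit, Hold, Send, Grant, Sync, Idle, Wait}
EG ((safe | ~alarm) | (~alarm & ~start)): greatest fixpoint, start Z0 = {Crit, Hold, Send, Grant, Sync, Idle, Wait}, keep only states in Sat with some successor in Z. Already a fixed point.
Sat(EG ((safe | ~alarm) | (~alarm & ~start))) = {Crit, Hold, Send, Grant, Sync, Idle, Wait}
Retry ∉ Sat(EG ((safe | ~alarm) | (~alarm & ~start))) = {Crit, Hold, Send, Grant, Sync, Idle, Wait}, so the formula does not hold at Retry.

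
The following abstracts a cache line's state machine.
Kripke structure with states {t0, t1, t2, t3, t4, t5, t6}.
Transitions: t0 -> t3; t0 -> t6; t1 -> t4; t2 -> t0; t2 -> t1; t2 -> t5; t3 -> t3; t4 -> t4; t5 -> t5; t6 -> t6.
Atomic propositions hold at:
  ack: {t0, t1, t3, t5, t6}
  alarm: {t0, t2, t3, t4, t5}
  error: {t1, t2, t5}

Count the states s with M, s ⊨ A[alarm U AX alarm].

4

Sat(AX alarm) = {s : every successor in {t0, t2, t3, t4, t5}} = {t1, t3, t4, t5}
A[alarm U AX alarm]: least fixpoint, start Z0 = Sat(AX alarm) = {t1, t3, t4, t5}, add states in Sat(alarm) with every successor in Z. Already a fixed point.
Sat(A[alarm U AX alarm]) = {t1, t3, t4, t5}
|Sat(A[alarm U AX alarm])| = |{t1, t3, t4, t5}| = 4.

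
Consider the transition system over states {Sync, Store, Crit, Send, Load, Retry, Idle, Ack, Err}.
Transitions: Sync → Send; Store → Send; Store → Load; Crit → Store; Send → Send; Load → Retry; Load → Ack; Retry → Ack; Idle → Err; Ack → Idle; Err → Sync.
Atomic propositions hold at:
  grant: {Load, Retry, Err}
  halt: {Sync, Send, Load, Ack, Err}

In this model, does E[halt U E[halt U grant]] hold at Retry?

Yes

E[halt U grant]: least fixpoint, start Z0 = Sat(grant) = {Load, Retry, Err}, add states in Sat(halt) with some successor in Z. Already a fixed point.
Sat(E[halt U grant]) = {Load, Retry, Err}
E[halt U E[halt U grant]]: least fixpoint, start Z0 = Sat(E[halt U grant]) = {Load, Retry, Err}, add states in Sat(halt) with some successor in Z. Already a fixed point.
Sat(E[halt U E[halt U grant]]) = {Load, Retry, Err}
Retry ∈ Sat(E[halt U E[halt U grant]]) = {Load, Retry, Err}, so the formula holds at Retry.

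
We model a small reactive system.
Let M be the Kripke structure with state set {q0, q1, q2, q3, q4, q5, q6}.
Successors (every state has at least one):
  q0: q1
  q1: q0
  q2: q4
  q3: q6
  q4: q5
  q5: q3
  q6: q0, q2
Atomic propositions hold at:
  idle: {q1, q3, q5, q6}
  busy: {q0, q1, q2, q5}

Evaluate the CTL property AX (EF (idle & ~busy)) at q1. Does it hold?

No

Sat(~busy) = {q3, q4, q6}
Sat(idle & ~busy) = {q3, q6}
EF (idle & ~busy): least fixpoint, start Z0 = {q3, q6}, add states with some successor in Z. Z1 = {q3, q5, q6}; Z2 = {q3, q4, q5, q6}; Z3 = {q2, q3, q4, q5, q6}; fixed.
Sat(EF (idle & ~busy)) = {q2, q3, q4, q5, q6}
Sat(AX (EF (idle & ~busy))) = {s : every successor in {q2, q3, q4, q5, q6}} = {q2, q3, q4, q5}
q1 ∉ Sat(AX (EF (idle & ~busy))) = {q2, q3, q4, q5}, so the formula does not hold at q1.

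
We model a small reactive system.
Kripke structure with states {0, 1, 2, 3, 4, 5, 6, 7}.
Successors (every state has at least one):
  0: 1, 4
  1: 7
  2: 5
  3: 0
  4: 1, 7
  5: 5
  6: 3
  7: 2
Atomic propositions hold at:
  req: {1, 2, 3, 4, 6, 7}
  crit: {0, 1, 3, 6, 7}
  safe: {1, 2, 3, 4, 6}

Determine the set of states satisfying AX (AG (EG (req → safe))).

{2, 5, 7}

Sat(req → safe) = {0, 1, 2, 3, 4, 5, 6}
EG (req → safe): greatest fixpoint, start Z0 = {0, 1, 2, 3, 4, 5, 6}, keep only states in Sat with some successor in Z. Z1 = {0, 2, 3, 4, 5, 6}; Z2 = {0, 2, 3, 5, 6}; Z3 = {2, 3, 5, 6}; Z4 = {2, 5, 6}; Z5 = {2, 5}; fixed.
Sat(EG (req → safe)) = {2, 5}
AG (EG (req → safe)): greatest fixpoint, start Z0 = {2, 5}, keep only states in Sat with every successor in Z. Already a fixed point.
Sat(AG (EG (req → safe))) = {2, 5}
Sat(AX (AG (EG (req → safe)))) = {s : every successor in {2, 5}} = {2, 5, 7}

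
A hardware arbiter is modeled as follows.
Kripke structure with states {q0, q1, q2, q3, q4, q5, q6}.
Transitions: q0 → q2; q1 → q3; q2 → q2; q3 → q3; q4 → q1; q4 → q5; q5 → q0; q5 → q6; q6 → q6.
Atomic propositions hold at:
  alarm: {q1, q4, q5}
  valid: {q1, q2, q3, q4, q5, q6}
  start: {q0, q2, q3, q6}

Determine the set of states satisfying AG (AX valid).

Sat(AX valid) = {s : every successor in {q1, q2, q3, q4, q5, q6}} = {q0, q1, q2, q3, q4, q6}
AG (AX valid): greatest fixpoint, start Z0 = {q0, q1, q2, q3, q4, q6}, keep only states in Sat with every successor in Z. Z1 = {q0, q1, q2, q3, q6}; fixed.
Sat(AG (AX valid)) = {q0, q1, q2, q3, q6}

{q0, q1, q2, q3, q6}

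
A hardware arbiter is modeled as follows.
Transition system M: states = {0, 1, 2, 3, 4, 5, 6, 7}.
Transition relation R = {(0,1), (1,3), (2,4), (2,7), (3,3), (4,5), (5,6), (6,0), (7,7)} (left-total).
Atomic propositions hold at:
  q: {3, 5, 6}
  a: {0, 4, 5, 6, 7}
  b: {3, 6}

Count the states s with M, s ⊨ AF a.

6

AF a: least fixpoint, start Z0 = {0, 4, 5, 6, 7}, add states with every successor in Z. Z1 = {0, 2, 4, 5, 6, 7}; fixed.
Sat(AF a) = {0, 2, 4, 5, 6, 7}
|Sat(AF a)| = |{0, 2, 4, 5, 6, 7}| = 6.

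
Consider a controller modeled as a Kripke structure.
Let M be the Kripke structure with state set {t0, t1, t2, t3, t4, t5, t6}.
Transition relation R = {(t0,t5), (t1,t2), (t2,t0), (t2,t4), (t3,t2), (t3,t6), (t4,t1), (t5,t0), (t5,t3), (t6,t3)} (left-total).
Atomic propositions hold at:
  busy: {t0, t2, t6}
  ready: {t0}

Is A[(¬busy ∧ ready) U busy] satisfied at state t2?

Yes

Sat(¬busy) = {t1, t3, t4, t5}
Sat(¬busy ∧ ready) = ∅
A[(¬busy ∧ ready) U busy]: least fixpoint, start Z0 = Sat(busy) = {t0, t2, t6}, add states in Sat(¬busy ∧ ready) with every successor in Z. Already a fixed point.
Sat(A[(¬busy ∧ ready) U busy]) = {t0, t2, t6}
t2 ∈ Sat(A[(¬busy ∧ ready) U busy]) = {t0, t2, t6}, so the formula holds at t2.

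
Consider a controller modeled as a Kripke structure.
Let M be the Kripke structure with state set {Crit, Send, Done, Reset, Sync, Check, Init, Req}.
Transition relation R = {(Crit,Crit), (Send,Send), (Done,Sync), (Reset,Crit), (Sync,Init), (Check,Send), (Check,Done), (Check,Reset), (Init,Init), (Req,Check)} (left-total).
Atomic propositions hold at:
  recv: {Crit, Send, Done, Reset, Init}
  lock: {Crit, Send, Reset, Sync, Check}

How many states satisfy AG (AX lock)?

3

Sat(AX lock) = {s : every successor in {Crit, Send, Reset, Sync, Check}} = {Crit, Send, Done, Reset, Req}
AG (AX lock): greatest fixpoint, start Z0 = {Crit, Send, Done, Reset, Req}, keep only states in Sat with every successor in Z. Z1 = {Crit, Send, Reset}; fixed.
Sat(AG (AX lock)) = {Crit, Send, Reset}
|Sat(AG (AX lock))| = |{Crit, Send, Reset}| = 3.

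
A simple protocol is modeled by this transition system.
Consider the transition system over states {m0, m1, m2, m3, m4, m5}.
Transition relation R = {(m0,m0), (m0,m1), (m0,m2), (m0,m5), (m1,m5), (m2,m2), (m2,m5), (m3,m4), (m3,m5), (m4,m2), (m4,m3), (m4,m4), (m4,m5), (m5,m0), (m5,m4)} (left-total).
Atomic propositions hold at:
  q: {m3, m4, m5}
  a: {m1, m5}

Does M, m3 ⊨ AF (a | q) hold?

Yes

Sat(a | q) = {m1, m3, m4, m5}
AF (a | q): least fixpoint, start Z0 = {m1, m3, m4, m5}, add states with every successor in Z. Already a fixed point.
Sat(AF (a | q)) = {m1, m3, m4, m5}
m3 ∈ Sat(AF (a | q)) = {m1, m3, m4, m5}, so the formula holds at m3.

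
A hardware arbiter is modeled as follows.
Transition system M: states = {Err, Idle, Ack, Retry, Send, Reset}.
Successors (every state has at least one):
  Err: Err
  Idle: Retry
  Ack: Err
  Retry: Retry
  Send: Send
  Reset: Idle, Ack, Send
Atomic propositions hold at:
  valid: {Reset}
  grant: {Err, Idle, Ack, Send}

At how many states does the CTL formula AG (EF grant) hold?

3

EF grant: least fixpoint, start Z0 = {Err, Idle, Ack, Send}, add states with some successor in Z. Z1 = {Err, Idle, Ack, Send, Reset}; fixed.
Sat(EF grant) = {Err, Idle, Ack, Send, Reset}
AG (EF grant): greatest fixpoint, start Z0 = {Err, Idle, Ack, Send, Reset}, keep only states in Sat with every successor in Z. Z1 = {Err, Ack, Send, Reset}; Z2 = {Err, Ack, Send}; fixed.
Sat(AG (EF grant)) = {Err, Ack, Send}
|Sat(AG (EF grant))| = |{Err, Ack, Send}| = 3.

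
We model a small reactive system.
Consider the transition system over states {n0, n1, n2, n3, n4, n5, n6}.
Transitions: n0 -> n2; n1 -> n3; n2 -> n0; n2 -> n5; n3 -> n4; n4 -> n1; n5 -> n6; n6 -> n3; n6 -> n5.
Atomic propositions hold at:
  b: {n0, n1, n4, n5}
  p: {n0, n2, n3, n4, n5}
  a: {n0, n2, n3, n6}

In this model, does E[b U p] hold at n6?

No

E[b U p]: least fixpoint, start Z0 = Sat(p) = {n0, n2, n3, n4, n5}, add states in Sat(b) with some successor in Z. Z1 = {n0, n1, n2, n3, n4, n5}; fixed.
Sat(E[b U p]) = {n0, n1, n2, n3, n4, n5}
n6 ∉ Sat(E[b U p]) = {n0, n1, n2, n3, n4, n5}, so the formula does not hold at n6.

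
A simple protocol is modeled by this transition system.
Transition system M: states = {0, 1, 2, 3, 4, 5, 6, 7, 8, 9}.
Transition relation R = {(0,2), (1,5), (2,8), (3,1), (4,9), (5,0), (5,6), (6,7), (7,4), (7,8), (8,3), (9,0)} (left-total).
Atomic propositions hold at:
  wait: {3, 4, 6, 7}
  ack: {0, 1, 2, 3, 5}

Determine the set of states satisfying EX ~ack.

Sat(~ack) = {4, 6, 7, 8, 9}
Sat(EX ~ack) = {s : some successor in {4, 6, 7, 8, 9}} = {2, 4, 5, 6, 7}

{2, 4, 5, 6, 7}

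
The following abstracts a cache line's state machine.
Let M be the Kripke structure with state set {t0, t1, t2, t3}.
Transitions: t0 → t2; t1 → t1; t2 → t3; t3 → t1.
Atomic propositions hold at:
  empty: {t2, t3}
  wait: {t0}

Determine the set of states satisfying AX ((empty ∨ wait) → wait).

{t1, t3}

Sat(empty ∨ wait) = {t0, t2, t3}
Sat((empty ∨ wait) → wait) = {t0, t1}
Sat(AX ((empty ∨ wait) → wait)) = {s : every successor in {t0, t1}} = {t1, t3}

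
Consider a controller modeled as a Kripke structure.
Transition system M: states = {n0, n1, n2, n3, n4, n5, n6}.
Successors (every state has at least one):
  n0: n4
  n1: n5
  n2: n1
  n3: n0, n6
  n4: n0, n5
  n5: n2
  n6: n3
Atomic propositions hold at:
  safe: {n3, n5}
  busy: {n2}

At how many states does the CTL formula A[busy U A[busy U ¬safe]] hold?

5

Sat(¬safe) = {n0, n1, n2, n4, n6}
A[busy U ¬safe]: least fixpoint, start Z0 = Sat(¬safe) = {n0, n1, n2, n4, n6}, add states in Sat(busy) with every successor in Z. Already a fixed point.
Sat(A[busy U ¬safe]) = {n0, n1, n2, n4, n6}
A[busy U A[busy U ¬safe]]: least fixpoint, start Z0 = Sat(A[busy U ¬safe]) = {n0, n1, n2, n4, n6}, add states in Sat(busy) with every successor in Z. Already a fixed point.
Sat(A[busy U A[busy U ¬safe]]) = {n0, n1, n2, n4, n6}
|Sat(A[busy U A[busy U ¬safe]])| = |{n0, n1, n2, n4, n6}| = 5.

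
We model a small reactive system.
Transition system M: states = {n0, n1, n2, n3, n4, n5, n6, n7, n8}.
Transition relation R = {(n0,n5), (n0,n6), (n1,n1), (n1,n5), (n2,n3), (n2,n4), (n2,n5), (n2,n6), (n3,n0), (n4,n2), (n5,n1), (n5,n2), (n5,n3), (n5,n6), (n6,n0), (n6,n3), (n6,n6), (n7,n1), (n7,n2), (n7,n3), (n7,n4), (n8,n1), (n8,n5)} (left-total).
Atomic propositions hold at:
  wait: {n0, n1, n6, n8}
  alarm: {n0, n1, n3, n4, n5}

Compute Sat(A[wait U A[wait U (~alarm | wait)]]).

{n0, n1, n2, n6, n7, n8}

Sat(~alarm) = {n2, n6, n7, n8}
Sat(~alarm | wait) = {n0, n1, n2, n6, n7, n8}
A[wait U (~alarm | wait)]: least fixpoint, start Z0 = Sat((~alarm | wait)) = {n0, n1, n2, n6, n7, n8}, add states in Sat(wait) with every successor in Z. Already a fixed point.
Sat(A[wait U (~alarm | wait)]) = {n0, n1, n2, n6, n7, n8}
A[wait U A[wait U (~alarm | wait)]]: least fixpoint, start Z0 = Sat(A[wait U (~alarm | wait)]) = {n0, n1, n2, n6, n7, n8}, add states in Sat(wait) with every successor in Z. Already a fixed point.
Sat(A[wait U A[wait U (~alarm | wait)]]) = {n0, n1, n2, n6, n7, n8}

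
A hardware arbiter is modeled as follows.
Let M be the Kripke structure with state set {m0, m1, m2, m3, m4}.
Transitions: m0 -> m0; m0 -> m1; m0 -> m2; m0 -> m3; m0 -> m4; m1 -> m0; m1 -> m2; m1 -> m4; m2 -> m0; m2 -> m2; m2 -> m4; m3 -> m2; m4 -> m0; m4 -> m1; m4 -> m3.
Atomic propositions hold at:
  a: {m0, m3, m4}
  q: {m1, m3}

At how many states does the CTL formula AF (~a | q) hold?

3

Sat(~a) = {m1, m2}
Sat(~a | q) = {m1, m2, m3}
AF (~a | q): least fixpoint, start Z0 = {m1, m2, m3}, add states with every successor in Z. Already a fixed point.
Sat(AF (~a | q)) = {m1, m2, m3}
|Sat(AF (~a | q))| = |{m1, m2, m3}| = 3.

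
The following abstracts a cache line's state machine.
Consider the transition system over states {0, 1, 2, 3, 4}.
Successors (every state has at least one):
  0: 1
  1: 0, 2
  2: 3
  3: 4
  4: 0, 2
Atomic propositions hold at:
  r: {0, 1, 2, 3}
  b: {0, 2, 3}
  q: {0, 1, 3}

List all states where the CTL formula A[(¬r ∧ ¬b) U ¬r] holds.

{4}

Sat(¬r) = {4}
Sat(¬b) = {1, 4}
Sat(¬r ∧ ¬b) = {4}
A[(¬r ∧ ¬b) U ¬r]: least fixpoint, start Z0 = Sat(¬r) = {4}, add states in Sat(¬r ∧ ¬b) with every successor in Z. Already a fixed point.
Sat(A[(¬r ∧ ¬b) U ¬r]) = {4}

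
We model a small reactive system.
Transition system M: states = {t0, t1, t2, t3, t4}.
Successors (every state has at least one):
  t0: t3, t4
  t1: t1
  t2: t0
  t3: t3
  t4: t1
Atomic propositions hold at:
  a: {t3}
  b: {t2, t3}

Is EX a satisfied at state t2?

No

Sat(EX a) = {s : some successor in {t3}} = {t0, t3}
t2 ∉ Sat(EX a) = {t0, t3}, so the formula does not hold at t2.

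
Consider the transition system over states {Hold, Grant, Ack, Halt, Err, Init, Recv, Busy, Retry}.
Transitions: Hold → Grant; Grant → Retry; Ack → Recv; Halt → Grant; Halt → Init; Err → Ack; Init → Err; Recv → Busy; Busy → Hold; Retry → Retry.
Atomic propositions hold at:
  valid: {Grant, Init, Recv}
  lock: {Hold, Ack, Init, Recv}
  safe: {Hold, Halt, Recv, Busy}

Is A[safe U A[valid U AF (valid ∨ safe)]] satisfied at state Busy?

Sat(valid ∨ safe) = {Hold, Grant, Halt, Init, Recv, Busy}
AF (valid ∨ safe): least fixpoint, start Z0 = {Hold, Grant, Halt, Init, Recv, Busy}, add states with every successor in Z. Z1 = {Hold, Grant, Ack, Halt, Init, Recv, Busy}; Z2 = {Hold, Grant, Ack, Halt, Err, Init, Recv, Busy}; fixed.
Sat(AF (valid ∨ safe)) = {Hold, Grant, Ack, Halt, Err, Init, Recv, Busy}
A[valid U AF (valid ∨ safe)]: least fixpoint, start Z0 = Sat(AF (valid ∨ safe)) = {Hold, Grant, Ack, Halt, Err, Init, Recv, Busy}, add states in Sat(valid) with every successor in Z. Already a fixed point.
Sat(A[valid U AF (valid ∨ safe)]) = {Hold, Grant, Ack, Halt, Err, Init, Recv, Busy}
A[safe U A[valid U AF (valid ∨ safe)]]: least fixpoint, start Z0 = Sat(A[valid U AF (valid ∨ safe)]) = {Hold, Grant, Ack, Halt, Err, Init, Recv, Busy}, add states in Sat(safe) with every successor in Z. Already a fixed point.
Sat(A[safe U A[valid U AF (valid ∨ safe)]]) = {Hold, Grant, Ack, Halt, Err, Init, Recv, Busy}
Busy ∈ Sat(A[safe U A[valid U AF (valid ∨ safe)]]) = {Hold, Grant, Ack, Halt, Err, Init, Recv, Busy}, so the formula holds at Busy.

Yes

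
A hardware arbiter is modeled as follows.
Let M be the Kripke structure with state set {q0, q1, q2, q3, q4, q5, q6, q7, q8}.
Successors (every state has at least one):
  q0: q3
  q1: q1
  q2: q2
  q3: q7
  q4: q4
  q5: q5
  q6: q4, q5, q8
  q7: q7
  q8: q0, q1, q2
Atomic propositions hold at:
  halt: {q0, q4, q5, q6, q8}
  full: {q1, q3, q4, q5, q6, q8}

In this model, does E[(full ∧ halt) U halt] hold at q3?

No

Sat(full ∧ halt) = {q4, q5, q6, q8}
E[(full ∧ halt) U halt]: least fixpoint, start Z0 = Sat(halt) = {q0, q4, q5, q6, q8}, add states in Sat(full ∧ halt) with some successor in Z. Already a fixed point.
Sat(E[(full ∧ halt) U halt]) = {q0, q4, q5, q6, q8}
q3 ∉ Sat(E[(full ∧ halt) U halt]) = {q0, q4, q5, q6, q8}, so the formula does not hold at q3.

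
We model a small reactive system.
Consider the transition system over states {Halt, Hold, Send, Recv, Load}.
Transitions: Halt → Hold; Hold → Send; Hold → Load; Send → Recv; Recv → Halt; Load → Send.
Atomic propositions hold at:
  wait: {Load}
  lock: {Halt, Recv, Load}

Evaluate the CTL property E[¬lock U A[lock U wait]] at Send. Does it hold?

No

Sat(¬lock) = {Hold, Send}
A[lock U wait]: least fixpoint, start Z0 = Sat(wait) = {Load}, add states in Sat(lock) with every successor in Z. Already a fixed point.
Sat(A[lock U wait]) = {Load}
E[¬lock U A[lock U wait]]: least fixpoint, start Z0 = Sat(A[lock U wait]) = {Load}, add states in Sat(¬lock) with some successor in Z. Z1 = {Hold, Load}; fixed.
Sat(E[¬lock U A[lock U wait]]) = {Hold, Load}
Send ∉ Sat(E[¬lock U A[lock U wait]]) = {Hold, Load}, so the formula does not hold at Send.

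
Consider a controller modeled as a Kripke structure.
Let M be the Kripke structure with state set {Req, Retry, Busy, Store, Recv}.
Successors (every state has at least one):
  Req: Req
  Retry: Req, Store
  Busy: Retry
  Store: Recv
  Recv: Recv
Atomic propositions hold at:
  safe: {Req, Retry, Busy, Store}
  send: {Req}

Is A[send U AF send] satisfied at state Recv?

AF send: least fixpoint, start Z0 = {Req}, add states with every successor in Z. Already a fixed point.
Sat(AF send) = {Req}
A[send U AF send]: least fixpoint, start Z0 = Sat(AF send) = {Req}, add states in Sat(send) with every successor in Z. Already a fixed point.
Sat(A[send U AF send]) = {Req}
Recv ∉ Sat(A[send U AF send]) = {Req}, so the formula does not hold at Recv.

No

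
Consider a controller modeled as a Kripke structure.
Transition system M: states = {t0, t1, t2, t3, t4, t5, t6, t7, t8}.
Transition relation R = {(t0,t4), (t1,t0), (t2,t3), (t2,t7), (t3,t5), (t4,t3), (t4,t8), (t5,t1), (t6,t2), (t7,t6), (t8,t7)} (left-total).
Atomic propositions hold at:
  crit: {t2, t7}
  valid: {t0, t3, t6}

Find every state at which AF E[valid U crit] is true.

{t2, t6, t7, t8}

E[valid U crit]: least fixpoint, start Z0 = Sat(crit) = {t2, t7}, add states in Sat(valid) with some successor in Z. Z1 = {t2, t6, t7}; fixed.
Sat(E[valid U crit]) = {t2, t6, t7}
AF E[valid U crit]: least fixpoint, start Z0 = {t2, t6, t7}, add states with every successor in Z. Z1 = {t2, t6, t7, t8}; fixed.
Sat(AF E[valid U crit]) = {t2, t6, t7, t8}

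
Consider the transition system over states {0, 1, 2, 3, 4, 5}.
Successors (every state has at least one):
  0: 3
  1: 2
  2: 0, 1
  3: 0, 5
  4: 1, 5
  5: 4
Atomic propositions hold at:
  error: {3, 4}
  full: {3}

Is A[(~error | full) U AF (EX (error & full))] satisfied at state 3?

No

Sat(~error) = {0, 1, 2, 5}
Sat(~error | full) = {0, 1, 2, 3, 5}
Sat(error & full) = {3}
Sat(EX (error & full)) = {s : some successor in {3}} = {0}
AF (EX (error & full)): least fixpoint, start Z0 = {0}, add states with every successor in Z. Already a fixed point.
Sat(AF (EX (error & full))) = {0}
A[(~error | full) U AF (EX (error & full))]: least fixpoint, start Z0 = Sat(AF (EX (error & full))) = {0}, add states in Sat(~error | full) with every successor in Z. Already a fixed point.
Sat(A[(~error | full) U AF (EX (error & full))]) = {0}
3 ∉ Sat(A[(~error | full) U AF (EX (error & full))]) = {0}, so the formula does not hold at 3.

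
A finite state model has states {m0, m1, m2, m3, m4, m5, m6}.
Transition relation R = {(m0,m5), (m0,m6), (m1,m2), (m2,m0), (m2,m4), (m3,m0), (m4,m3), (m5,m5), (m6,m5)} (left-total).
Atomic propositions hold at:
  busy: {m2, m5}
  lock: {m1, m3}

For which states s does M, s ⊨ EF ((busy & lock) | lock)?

Sat(busy & lock) = ∅
Sat((busy & lock) | lock) = {m1, m3}
EF ((busy & lock) | lock): least fixpoint, start Z0 = {m1, m3}, add states with some successor in Z. Z1 = {m1, m3, m4}; Z2 = {m1, m2, m3, m4}; fixed.
Sat(EF ((busy & lock) | lock)) = {m1, m2, m3, m4}

{m1, m2, m3, m4}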